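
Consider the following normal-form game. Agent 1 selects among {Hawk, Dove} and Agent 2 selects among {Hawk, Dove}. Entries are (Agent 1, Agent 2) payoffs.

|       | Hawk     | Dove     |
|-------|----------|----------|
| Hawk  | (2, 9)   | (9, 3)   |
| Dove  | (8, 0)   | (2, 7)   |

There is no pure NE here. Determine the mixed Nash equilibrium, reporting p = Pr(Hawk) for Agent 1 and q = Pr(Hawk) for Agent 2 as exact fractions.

p = 7/13, q = 7/13

Each player's mixing probability is pinned down by making the *other* player indifferent.
Agent 2 indifferent between Hawk and Dove: p·9 + (1−p)·0 = p·3 + (1−p)·7 ⟹ 0 + 9p = 7 + (-4)p ⟹ p = 7/13.
Agent 1 indifferent between Hawk and Dove: q·2 + (1−q)·9 = q·8 + (1−q)·2 ⟹ 9 + (-7)q = 2 + 6q ⟹ q = 7/13.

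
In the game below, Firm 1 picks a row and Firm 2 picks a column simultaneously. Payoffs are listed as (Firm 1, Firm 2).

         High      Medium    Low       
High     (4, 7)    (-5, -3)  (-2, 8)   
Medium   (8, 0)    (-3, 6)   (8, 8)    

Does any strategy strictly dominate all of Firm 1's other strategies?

Medium

A strategy is strictly dominant if it gives Firm 1 a strictly higher payoff than every other strategy, against every choice by the opponent.
Medium strictly dominates: vs High: 8 > 4; vs Medium: -3 > -5; vs Low: 8 > -2.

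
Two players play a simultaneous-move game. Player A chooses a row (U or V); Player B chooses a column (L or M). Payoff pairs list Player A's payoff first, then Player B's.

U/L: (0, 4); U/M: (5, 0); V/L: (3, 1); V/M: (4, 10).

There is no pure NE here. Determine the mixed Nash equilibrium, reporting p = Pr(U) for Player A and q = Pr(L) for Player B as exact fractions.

p = 9/13, q = 1/4

Each player's mixing probability is pinned down by making the *other* player indifferent.
Player B indifferent between L and M: p·4 + (1−p)·1 = p·0 + (1−p)·10 ⟹ 1 + 3p = 10 + (-10)p ⟹ p = 9/13.
Player A indifferent between U and V: q·0 + (1−q)·5 = q·3 + (1−q)·4 ⟹ 5 + (-5)q = 4 + (-1)q ⟹ q = 1/4.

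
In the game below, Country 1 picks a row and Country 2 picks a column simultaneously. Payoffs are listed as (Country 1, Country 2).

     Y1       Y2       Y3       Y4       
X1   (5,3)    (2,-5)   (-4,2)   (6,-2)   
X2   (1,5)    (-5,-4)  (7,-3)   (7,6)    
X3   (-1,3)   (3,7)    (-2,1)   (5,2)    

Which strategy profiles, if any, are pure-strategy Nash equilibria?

Check mutual best responses: a cell is a NE iff neither player can gain by unilaterally deviating.
Country 1's best responses — vs Y1: X1 (payoff 5); vs Y2: X3 (payoff 3); vs Y3: X2 (payoff 7); vs Y4: X2 (payoff 7).
Country 2's best responses — vs X1: Y1 (payoff 3); vs X2: Y4 (payoff 6); vs X3: Y2 (payoff 7).
Mutual best responses occur at (X1, Y1), (X2, Y4), and (X3, Y2); at each, neither player gains by switching.

(X1, Y1), (X2, Y4), and (X3, Y2)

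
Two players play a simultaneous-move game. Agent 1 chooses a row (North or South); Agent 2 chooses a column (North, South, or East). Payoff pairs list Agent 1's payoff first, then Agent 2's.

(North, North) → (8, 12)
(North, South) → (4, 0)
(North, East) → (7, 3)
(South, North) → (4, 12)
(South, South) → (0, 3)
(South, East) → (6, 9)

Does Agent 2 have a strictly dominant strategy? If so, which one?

A strategy is strictly dominant if it gives Agent 2 a strictly higher payoff than every other strategy, against every choice by the opponent.
North strictly dominates: vs North: 12 > each of {0, 3}; vs South: 12 > each of {3, 9}.

North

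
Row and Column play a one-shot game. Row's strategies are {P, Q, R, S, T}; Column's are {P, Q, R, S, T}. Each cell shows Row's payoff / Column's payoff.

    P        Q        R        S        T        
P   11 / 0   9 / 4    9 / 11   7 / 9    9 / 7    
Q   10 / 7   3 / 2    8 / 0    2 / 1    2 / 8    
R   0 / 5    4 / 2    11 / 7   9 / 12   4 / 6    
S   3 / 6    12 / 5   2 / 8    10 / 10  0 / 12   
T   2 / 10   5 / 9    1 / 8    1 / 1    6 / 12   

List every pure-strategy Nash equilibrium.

Check mutual best responses: a cell is a NE iff neither player can gain by unilaterally deviating.
Row's best responses — vs P: P (payoff 11); vs Q: S (payoff 12); vs R: R (payoff 11); vs S: S (payoff 10); vs T: P (payoff 9).
Column's best responses — vs P: R (payoff 11); vs Q: T (payoff 8); vs R: S (payoff 12); vs S: T (payoff 12); vs T: T (payoff 12).
No cell has both players best-responding. For instance, Row's best reply to R is R, but against R Column prefers S over R.

None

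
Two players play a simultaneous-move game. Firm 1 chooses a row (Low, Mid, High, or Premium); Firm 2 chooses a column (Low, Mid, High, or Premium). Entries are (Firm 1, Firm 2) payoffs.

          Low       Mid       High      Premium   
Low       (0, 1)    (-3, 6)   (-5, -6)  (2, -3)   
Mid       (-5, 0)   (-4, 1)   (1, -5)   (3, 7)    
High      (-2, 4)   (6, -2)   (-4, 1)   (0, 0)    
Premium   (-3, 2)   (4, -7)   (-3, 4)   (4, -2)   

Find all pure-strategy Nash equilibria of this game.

None

Find each player's best response to every opponent strategy; NE are the intersections.
Firm 1's best responses — vs Low: Low (payoff 0); vs Mid: High (payoff 6); vs High: Mid (payoff 1); vs Premium: Premium (payoff 4).
Firm 2's best responses — vs Low: Mid (payoff 6); vs Mid: Premium (payoff 7); vs High: Low (payoff 4); vs Premium: High (payoff 4).
No cell has both players best-responding. For instance, Firm 1's best reply to Low is Low, but against Low Firm 2 prefers Mid over Low.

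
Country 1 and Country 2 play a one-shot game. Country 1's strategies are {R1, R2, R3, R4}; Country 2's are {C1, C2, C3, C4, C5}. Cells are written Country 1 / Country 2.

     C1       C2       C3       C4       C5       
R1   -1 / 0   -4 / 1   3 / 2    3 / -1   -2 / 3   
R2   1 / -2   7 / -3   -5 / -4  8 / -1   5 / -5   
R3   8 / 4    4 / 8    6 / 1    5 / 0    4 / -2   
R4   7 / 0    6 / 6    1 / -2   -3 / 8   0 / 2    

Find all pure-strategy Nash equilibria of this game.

Find each player's best response to every opponent strategy; NE are the intersections.
Country 1's best responses — vs C1: R3 (payoff 8); vs C2: R2 (payoff 7); vs C3: R3 (payoff 6); vs C4: R2 (payoff 8); vs C5: R2 (payoff 5).
Country 2's best responses — vs R1: C5 (payoff 3); vs R2: C4 (payoff -1); vs R3: C2 (payoff 8); vs R4: C4 (payoff 8).
The only mutual best response is (R2, C4); neither player gains by switching there.

(R2, C4)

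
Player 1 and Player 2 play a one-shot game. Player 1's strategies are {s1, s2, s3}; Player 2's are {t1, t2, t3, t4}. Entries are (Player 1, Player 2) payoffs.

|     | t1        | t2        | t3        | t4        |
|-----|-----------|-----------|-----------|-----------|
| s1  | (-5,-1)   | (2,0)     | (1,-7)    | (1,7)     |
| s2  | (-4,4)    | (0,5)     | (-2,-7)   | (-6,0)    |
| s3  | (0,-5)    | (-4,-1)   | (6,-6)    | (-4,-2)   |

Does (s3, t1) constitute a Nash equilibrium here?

No

Holding Player 2 at t1: Player 1 gets 0 from s3, versus -5 from s1, -4 from s2. No profitable deviation for Player 1.
Holding Player 1 at s3: Player 2 gets -5 from t1 but could get -1 by switching to t2. Player 2 has a profitable deviation.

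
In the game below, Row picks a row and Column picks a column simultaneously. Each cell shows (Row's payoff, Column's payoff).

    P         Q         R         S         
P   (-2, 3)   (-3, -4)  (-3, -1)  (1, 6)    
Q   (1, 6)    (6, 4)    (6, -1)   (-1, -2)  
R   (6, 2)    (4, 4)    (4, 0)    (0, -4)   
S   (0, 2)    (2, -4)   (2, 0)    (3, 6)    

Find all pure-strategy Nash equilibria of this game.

(S, S)

Find each player's best response to every opponent strategy; NE are the intersections.
Row's best responses — vs P: R (payoff 6); vs Q: Q (payoff 6); vs R: Q (payoff 6); vs S: S (payoff 3).
Column's best responses — vs P: S (payoff 6); vs Q: P (payoff 6); vs R: Q (payoff 4); vs S: S (payoff 6).
The only mutual best response is (S, S); neither player gains by switching there.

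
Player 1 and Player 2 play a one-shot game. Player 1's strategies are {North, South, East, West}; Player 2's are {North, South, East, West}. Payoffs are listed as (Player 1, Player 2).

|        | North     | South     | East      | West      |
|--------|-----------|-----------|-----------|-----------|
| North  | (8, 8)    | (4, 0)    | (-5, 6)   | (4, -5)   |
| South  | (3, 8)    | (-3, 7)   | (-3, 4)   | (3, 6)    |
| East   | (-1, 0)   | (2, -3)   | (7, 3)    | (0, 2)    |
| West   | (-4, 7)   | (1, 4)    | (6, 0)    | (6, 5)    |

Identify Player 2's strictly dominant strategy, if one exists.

No strictly dominant strategy

A strategy is strictly dominant if it gives Player 2 a strictly higher payoff than every other strategy, against every choice by the opponent.
North is not dominant: against East, East gives 3 > 0.
South is not dominant: against North, North gives 8 > 0.
East is not dominant: against North, North gives 8 > 6.
West is not dominant: against North, North gives 8 > -5.
No single strategy is best against every opponent action.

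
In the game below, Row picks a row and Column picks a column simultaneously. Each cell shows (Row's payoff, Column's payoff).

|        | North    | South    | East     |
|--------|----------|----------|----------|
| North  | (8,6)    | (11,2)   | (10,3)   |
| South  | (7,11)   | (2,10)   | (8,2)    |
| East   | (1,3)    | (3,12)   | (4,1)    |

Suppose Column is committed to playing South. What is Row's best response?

North

With Column fixed at South, Row's payoffs are: North → 11, South → 2, East → 3.
The maximum is 11, achieved by North.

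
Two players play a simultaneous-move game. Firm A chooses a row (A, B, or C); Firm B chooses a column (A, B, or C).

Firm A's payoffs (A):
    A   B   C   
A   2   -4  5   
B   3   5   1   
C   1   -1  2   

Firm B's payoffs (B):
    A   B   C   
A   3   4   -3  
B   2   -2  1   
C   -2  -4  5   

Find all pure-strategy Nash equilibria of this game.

(B, A)

Check mutual best responses: a cell is a NE iff neither player can gain by unilaterally deviating.
Firm A's best responses — vs A: B (payoff 3); vs B: B (payoff 5); vs C: A (payoff 5).
Firm B's best responses — vs A: B (payoff 4); vs B: A (payoff 2); vs C: C (payoff 5).
The only mutual best response is (B, A); neither player gains by switching there.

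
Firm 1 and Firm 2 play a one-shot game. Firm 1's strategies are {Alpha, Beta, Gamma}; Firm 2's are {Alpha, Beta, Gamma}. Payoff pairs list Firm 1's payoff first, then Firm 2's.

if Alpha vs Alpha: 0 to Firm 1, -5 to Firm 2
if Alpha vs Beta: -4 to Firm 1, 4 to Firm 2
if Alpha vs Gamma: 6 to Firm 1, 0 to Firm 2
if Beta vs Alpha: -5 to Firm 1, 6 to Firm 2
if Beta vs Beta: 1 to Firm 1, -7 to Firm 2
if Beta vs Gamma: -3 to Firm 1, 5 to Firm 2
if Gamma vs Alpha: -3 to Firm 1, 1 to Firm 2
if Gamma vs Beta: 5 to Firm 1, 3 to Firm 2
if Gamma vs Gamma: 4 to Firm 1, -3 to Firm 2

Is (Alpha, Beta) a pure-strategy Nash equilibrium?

No

Holding Firm 2 at Beta: Firm 1 gets -4 from Alpha but could get 5 by switching to Gamma. Firm 1 has a profitable deviation.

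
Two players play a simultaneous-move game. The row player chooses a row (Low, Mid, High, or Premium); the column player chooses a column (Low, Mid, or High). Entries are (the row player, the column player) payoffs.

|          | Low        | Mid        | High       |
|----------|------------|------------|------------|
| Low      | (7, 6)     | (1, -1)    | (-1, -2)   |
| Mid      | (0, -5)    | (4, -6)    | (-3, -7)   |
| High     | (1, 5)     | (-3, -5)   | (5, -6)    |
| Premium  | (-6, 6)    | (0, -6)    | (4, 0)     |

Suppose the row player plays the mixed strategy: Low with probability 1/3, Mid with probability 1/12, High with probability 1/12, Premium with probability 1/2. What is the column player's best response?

The column player's best reply maximizes expected payoff against the mix.
Low: (1/3)·6 + (1/12)·(-5) + (1/12)·5 + (1/2)·6 = 5
Mid: (1/3)·(-1) + (1/12)·(-6) + (1/12)·(-5) + (1/2)·(-6) = -17/4
High: (1/3)·(-2) + (1/12)·(-7) + (1/12)·(-6) + (1/2)·0 = -7/4
Highest expected payoff is 5, from Low.

Low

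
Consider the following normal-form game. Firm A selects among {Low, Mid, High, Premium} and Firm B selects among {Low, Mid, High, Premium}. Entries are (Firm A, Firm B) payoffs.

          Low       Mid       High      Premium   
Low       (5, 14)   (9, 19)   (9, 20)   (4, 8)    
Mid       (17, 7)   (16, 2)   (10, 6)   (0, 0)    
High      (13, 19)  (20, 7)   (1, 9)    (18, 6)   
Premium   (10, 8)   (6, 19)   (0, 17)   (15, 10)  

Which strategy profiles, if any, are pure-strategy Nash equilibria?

(Mid, Low)

A profile is a Nash equilibrium when each player is best-responding to the other.
Firm A's best responses — vs Low: Mid (payoff 17); vs Mid: High (payoff 20); vs High: Mid (payoff 10); vs Premium: High (payoff 18).
Firm B's best responses — vs Low: High (payoff 20); vs Mid: Low (payoff 7); vs High: Low (payoff 19); vs Premium: Mid (payoff 19).
The only mutual best response is (Mid, Low); neither player gains by switching there.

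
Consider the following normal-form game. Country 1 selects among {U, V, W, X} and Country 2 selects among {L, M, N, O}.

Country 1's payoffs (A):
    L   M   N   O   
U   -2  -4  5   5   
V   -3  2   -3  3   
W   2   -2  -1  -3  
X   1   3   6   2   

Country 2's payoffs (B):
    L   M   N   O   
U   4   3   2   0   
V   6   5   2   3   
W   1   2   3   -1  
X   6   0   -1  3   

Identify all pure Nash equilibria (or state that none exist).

Find each player's best response to every opponent strategy; NE are the intersections.
Country 1's best responses — vs L: W (payoff 2); vs M: X (payoff 3); vs N: X (payoff 6); vs O: U (payoff 5).
Country 2's best responses — vs U: L (payoff 4); vs V: L (payoff 6); vs W: N (payoff 3); vs X: L (payoff 6).
No cell has both players best-responding. For instance, Country 1's best reply to M is X, but against X Country 2 prefers L over M.

No pure-strategy Nash equilibrium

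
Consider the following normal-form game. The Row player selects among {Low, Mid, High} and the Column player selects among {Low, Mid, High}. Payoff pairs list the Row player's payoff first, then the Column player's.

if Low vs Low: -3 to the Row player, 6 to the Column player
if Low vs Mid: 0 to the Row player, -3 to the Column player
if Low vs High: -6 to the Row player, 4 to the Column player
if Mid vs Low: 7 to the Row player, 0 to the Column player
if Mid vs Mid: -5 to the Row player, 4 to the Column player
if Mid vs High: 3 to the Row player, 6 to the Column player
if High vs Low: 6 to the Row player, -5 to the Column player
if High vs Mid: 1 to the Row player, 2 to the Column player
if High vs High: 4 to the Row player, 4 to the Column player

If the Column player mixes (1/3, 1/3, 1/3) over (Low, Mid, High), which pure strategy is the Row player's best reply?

Compute the Row player's expected payoff from each pure strategy against the given mix.
Low: (1/3)·(-3) + (1/3)·0 + (1/3)·(-6) = -3
Mid: (1/3)·7 + (1/3)·(-5) + (1/3)·3 = 5/3
High: (1/3)·6 + (1/3)·1 + (1/3)·4 = 11/3
Highest expected payoff is 11/3, from High.

High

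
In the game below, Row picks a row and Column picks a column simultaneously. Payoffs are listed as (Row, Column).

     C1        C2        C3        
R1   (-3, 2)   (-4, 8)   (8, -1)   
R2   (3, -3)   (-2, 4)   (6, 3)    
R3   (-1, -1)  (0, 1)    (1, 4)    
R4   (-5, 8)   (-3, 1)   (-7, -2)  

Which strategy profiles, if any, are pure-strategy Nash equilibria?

Check mutual best responses: a cell is a NE iff neither player can gain by unilaterally deviating.
Row's best responses — vs C1: R2 (payoff 3); vs C2: R3 (payoff 0); vs C3: R1 (payoff 8).
Column's best responses — vs R1: C2 (payoff 8); vs R2: C2 (payoff 4); vs R3: C3 (payoff 4); vs R4: C1 (payoff 8).
No cell has both players best-responding. For instance, Row's best reply to C3 is R1, but against R1 Column prefers C2 over C3.

There is no pure-strategy Nash equilibrium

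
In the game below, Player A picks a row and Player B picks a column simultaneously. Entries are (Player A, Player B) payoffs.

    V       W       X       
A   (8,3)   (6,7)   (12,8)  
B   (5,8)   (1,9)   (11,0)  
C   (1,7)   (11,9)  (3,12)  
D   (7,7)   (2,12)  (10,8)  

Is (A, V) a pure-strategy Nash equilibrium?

Holding Player B at V: Player A gets 8 from A, versus 5 from B, 1 from C, 7 from D. No profitable deviation for Player A.
Holding Player A at A: Player B gets 3 from V but could get 8 by switching to X. Player B has a profitable deviation.

No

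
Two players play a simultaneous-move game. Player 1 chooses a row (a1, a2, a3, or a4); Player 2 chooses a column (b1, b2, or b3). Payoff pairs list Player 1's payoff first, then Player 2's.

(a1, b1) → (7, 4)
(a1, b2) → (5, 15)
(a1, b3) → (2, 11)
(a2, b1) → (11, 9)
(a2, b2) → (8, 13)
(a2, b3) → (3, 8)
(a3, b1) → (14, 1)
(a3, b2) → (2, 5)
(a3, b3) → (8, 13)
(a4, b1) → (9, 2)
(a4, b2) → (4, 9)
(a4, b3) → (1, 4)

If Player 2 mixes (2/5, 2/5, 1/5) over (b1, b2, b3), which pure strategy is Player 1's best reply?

a2

Compute Player 1's expected payoff from each pure strategy against the given mix.
a1: (2/5)·7 + (2/5)·5 + (1/5)·2 = 26/5
a2: (2/5)·11 + (2/5)·8 + (1/5)·3 = 41/5
a3: (2/5)·14 + (2/5)·2 + (1/5)·8 = 8
a4: (2/5)·9 + (2/5)·4 + (1/5)·1 = 27/5
Highest expected payoff is 41/5, from a2.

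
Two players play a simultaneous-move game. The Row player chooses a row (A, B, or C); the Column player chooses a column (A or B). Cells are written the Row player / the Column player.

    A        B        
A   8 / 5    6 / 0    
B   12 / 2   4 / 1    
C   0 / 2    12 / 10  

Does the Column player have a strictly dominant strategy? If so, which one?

Check whether one of the Column player's strategies beats all alternatives regardless of what the opponent does.
A is not dominant: against C, B gives 10 > 2.
B is not dominant: against A, A gives 5 > 0.
No single strategy is best against every opponent action.

No strictly dominant strategy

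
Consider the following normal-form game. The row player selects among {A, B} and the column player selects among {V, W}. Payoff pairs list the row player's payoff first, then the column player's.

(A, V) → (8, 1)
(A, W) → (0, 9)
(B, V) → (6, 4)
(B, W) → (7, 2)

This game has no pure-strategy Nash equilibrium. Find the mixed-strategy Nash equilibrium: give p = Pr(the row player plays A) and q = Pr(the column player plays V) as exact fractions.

p = 1/5, q = 7/9

Each player's mixing probability is pinned down by making the *other* player indifferent.
The column player indifferent between V and W: p·1 + (1−p)·4 = p·9 + (1−p)·2 ⟹ 4 + (-3)p = 2 + 7p ⟹ p = 1/5.
The row player indifferent between A and B: q·8 + (1−q)·0 = q·6 + (1−q)·7 ⟹ 0 + 8q = 7 + (-1)q ⟹ q = 7/9.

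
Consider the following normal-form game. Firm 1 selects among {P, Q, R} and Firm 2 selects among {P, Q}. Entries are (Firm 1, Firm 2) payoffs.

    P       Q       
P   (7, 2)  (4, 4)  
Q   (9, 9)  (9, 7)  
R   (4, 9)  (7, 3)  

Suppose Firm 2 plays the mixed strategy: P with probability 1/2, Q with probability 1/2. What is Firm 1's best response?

Q

Firm 1's best reply maximizes expected payoff against the mix.
P: (1/2)·7 + (1/2)·4 = 11/2
Q: (1/2)·9 + (1/2)·9 = 9
R: (1/2)·4 + (1/2)·7 = 11/2
Highest expected payoff is 9, from Q.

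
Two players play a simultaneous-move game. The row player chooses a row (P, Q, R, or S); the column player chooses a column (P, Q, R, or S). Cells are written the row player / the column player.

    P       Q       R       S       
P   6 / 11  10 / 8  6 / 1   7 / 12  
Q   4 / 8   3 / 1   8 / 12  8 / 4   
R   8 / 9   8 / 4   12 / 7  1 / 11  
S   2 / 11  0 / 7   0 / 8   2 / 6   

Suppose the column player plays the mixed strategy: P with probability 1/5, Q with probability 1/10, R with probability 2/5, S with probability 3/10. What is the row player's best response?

The row player's best reply maximizes expected payoff against the mix.
P: (1/5)·6 + (1/10)·10 + (2/5)·6 + (3/10)·7 = 67/10
Q: (1/5)·4 + (1/10)·3 + (2/5)·8 + (3/10)·8 = 67/10
R: (1/5)·8 + (1/10)·8 + (2/5)·12 + (3/10)·1 = 15/2
S: (1/5)·2 + (1/10)·0 + (2/5)·0 + (3/10)·2 = 1
Highest expected payoff is 15/2, from R.

R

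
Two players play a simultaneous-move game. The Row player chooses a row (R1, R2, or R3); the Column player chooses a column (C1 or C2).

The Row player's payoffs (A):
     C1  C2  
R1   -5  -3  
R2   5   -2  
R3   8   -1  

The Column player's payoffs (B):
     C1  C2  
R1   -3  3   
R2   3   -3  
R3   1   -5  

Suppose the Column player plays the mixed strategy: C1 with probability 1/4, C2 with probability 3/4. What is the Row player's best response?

R3

The Row player's best reply maximizes expected payoff against the mix.
R1: (1/4)·(-5) + (3/4)·(-3) = -7/2
R2: (1/4)·5 + (3/4)·(-2) = -1/4
R3: (1/4)·8 + (3/4)·(-1) = 5/4
Highest expected payoff is 5/4, from R3.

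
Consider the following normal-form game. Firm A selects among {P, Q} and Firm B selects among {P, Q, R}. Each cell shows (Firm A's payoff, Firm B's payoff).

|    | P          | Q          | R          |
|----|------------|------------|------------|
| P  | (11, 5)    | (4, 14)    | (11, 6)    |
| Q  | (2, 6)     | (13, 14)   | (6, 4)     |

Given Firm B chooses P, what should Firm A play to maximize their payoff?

P

With Firm B fixed at P, Firm A's payoffs are: P → 11, Q → 2.
The maximum is 11, achieved by P.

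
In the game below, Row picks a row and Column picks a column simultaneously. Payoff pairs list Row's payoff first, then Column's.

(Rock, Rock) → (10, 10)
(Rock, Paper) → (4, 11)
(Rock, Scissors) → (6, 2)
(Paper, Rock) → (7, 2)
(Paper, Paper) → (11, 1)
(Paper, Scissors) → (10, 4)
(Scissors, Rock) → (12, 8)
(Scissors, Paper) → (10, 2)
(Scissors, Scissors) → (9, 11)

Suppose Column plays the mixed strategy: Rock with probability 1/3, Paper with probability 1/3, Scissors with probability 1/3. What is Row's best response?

Row's best reply maximizes expected payoff against the mix.
Rock: (1/3)·10 + (1/3)·4 + (1/3)·6 = 20/3
Paper: (1/3)·7 + (1/3)·11 + (1/3)·10 = 28/3
Scissors: (1/3)·12 + (1/3)·10 + (1/3)·9 = 31/3
Highest expected payoff is 31/3, from Scissors.

Scissors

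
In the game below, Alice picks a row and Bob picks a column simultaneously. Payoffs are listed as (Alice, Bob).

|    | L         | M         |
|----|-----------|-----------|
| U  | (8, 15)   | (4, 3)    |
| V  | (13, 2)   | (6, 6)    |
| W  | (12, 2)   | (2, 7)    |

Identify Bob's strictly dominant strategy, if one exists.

No strictly dominant strategy

A strategy is strictly dominant if it gives Bob a strictly higher payoff than every other strategy, against every choice by the opponent.
L is not dominant: against V, M gives 6 > 2.
M is not dominant: against U, L gives 15 > 3.
No single strategy is best against every opponent action.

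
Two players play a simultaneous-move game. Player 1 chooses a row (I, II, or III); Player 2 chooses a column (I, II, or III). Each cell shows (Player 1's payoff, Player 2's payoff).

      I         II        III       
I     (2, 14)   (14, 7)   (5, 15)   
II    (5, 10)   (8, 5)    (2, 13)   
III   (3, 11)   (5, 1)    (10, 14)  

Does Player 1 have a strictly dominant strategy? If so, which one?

None

Check whether one of Player 1's strategies beats all alternatives regardless of what the opponent does.
I is not dominant: against I, II gives 5 > 2.
II is not dominant: against II, I gives 14 > 8.
III is not dominant: against I, II gives 5 > 3.
No single strategy is best against every opponent action.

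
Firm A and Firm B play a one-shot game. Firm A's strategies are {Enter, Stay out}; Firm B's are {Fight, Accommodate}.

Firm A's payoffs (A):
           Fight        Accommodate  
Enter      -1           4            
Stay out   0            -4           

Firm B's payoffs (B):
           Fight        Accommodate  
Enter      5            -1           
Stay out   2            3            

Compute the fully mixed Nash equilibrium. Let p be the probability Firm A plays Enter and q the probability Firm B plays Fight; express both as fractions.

Each player's mixing probability is pinned down by making the *other* player indifferent.
Firm B indifferent between Fight and Accommodate: p·5 + (1−p)·2 = p·(-1) + (1−p)·3 ⟹ 2 + 3p = 3 + (-4)p ⟹ p = 1/7.
Firm A indifferent between Enter and Stay out: q·(-1) + (1−q)·4 = q·0 + (1−q)·(-4) ⟹ 4 + (-5)q = (-4) + 4q ⟹ q = 8/9.

p = 1/7, q = 8/9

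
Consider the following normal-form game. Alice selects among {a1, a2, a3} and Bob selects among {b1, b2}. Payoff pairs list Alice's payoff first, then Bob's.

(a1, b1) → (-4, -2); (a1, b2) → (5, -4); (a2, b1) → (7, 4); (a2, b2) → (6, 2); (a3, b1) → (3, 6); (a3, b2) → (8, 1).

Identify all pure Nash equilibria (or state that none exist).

(a2, b1)

Check mutual best responses: a cell is a NE iff neither player can gain by unilaterally deviating.
Alice's best responses — vs b1: a2 (payoff 7); vs b2: a3 (payoff 8).
Bob's best responses — vs a1: b1 (payoff -2); vs a2: b1 (payoff 4); vs a3: b1 (payoff 6).
The only mutual best response is (a2, b1); neither player gains by switching there.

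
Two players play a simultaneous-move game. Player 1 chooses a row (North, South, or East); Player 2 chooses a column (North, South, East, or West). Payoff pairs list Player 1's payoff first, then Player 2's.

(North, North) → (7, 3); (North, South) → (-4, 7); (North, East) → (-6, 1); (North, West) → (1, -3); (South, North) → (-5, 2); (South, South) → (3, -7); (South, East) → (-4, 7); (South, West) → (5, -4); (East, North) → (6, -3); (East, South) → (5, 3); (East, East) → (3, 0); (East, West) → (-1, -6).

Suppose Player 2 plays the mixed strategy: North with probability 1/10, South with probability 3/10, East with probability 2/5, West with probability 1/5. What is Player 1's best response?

East

Player 1's best reply maximizes expected payoff against the mix.
North: (1/10)·7 + (3/10)·(-4) + (2/5)·(-6) + (1/5)·1 = -27/10
South: (1/10)·(-5) + (3/10)·3 + (2/5)·(-4) + (1/5)·5 = -1/5
East: (1/10)·6 + (3/10)·5 + (2/5)·3 + (1/5)·(-1) = 31/10
Highest expected payoff is 31/10, from East.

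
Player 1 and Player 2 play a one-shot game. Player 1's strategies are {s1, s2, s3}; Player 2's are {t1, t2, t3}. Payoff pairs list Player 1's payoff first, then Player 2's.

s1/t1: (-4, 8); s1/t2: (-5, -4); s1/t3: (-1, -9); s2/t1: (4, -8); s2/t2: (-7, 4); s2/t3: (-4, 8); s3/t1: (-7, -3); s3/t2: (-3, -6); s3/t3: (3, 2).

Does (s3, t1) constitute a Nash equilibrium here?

No

Holding Player 2 at t1: Player 1 gets -7 from s3 but could get 4 by switching to s2. Player 1 has a profitable deviation.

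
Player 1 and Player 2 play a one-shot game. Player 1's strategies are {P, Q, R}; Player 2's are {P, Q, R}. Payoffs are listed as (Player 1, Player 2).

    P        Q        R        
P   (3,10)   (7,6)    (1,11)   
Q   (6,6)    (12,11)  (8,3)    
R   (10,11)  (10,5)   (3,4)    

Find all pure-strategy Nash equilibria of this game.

A profile is a Nash equilibrium when each player is best-responding to the other.
Player 1's best responses — vs P: R (payoff 10); vs Q: Q (payoff 12); vs R: Q (payoff 8).
Player 2's best responses — vs P: R (payoff 11); vs Q: Q (payoff 11); vs R: P (payoff 11).
Mutual best responses occur at (Q, Q) and (R, P); at each, neither player gains by switching.

(Q, Q) and (R, P)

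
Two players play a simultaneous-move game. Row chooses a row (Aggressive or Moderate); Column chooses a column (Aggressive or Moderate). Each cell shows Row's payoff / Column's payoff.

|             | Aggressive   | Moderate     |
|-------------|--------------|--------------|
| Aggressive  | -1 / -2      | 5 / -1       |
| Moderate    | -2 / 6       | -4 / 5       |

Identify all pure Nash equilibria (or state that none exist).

(Aggressive, Moderate)

A profile is a Nash equilibrium when each player is best-responding to the other.
Row's best responses — vs Aggressive: Aggressive (payoff -1); vs Moderate: Aggressive (payoff 5).
Column's best responses — vs Aggressive: Moderate (payoff -1); vs Moderate: Aggressive (payoff 6).
The only mutual best response is (Aggressive, Moderate); neither player gains by switching there.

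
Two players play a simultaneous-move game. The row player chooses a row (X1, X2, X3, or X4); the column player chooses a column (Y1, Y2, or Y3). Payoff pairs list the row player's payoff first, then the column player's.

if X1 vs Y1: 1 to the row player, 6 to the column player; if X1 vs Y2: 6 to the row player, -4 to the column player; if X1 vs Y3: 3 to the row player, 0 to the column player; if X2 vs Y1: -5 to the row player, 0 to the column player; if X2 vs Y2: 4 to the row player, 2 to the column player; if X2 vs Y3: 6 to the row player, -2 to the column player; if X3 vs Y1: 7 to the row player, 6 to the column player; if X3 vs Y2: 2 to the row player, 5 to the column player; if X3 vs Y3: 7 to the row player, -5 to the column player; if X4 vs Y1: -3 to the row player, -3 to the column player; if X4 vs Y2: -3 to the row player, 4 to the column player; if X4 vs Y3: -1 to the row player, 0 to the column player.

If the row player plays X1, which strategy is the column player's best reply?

With the row player fixed at X1, the column player's payoffs are: Y1 → 6, Y2 → -4, Y3 → 0.
The maximum is 6, achieved by Y1.

Y1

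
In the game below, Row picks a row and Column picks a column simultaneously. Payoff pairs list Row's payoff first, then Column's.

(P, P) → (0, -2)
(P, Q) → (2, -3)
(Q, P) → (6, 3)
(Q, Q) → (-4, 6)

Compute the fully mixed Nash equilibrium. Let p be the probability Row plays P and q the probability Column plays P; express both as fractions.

p = 3/4, q = 1/2

Each player's mixing probability is pinned down by making the *other* player indifferent.
Column indifferent between P and Q: p·(-2) + (1−p)·3 = p·(-3) + (1−p)·6 ⟹ 3 + (-5)p = 6 + (-9)p ⟹ p = 3/4.
Row indifferent between P and Q: q·0 + (1−q)·2 = q·6 + (1−q)·(-4) ⟹ 2 + (-2)q = (-4) + 10q ⟹ q = 1/2.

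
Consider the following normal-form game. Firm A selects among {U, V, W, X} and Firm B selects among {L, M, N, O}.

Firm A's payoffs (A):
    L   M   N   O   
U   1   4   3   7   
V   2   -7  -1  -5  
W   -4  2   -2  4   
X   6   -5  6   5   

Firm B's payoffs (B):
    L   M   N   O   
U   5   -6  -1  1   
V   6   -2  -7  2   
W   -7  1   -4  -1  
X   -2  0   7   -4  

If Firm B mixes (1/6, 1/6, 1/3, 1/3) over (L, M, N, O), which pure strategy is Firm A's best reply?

U

Firm A's best reply maximizes expected payoff against the mix.
U: (1/6)·1 + (1/6)·4 + (1/3)·3 + (1/3)·7 = 25/6
V: (1/6)·2 + (1/6)·(-7) + (1/3)·(-1) + (1/3)·(-5) = -17/6
W: (1/6)·(-4) + (1/6)·2 + (1/3)·(-2) + (1/3)·4 = 1/3
X: (1/6)·6 + (1/6)·(-5) + (1/3)·6 + (1/3)·5 = 23/6
Highest expected payoff is 25/6, from U.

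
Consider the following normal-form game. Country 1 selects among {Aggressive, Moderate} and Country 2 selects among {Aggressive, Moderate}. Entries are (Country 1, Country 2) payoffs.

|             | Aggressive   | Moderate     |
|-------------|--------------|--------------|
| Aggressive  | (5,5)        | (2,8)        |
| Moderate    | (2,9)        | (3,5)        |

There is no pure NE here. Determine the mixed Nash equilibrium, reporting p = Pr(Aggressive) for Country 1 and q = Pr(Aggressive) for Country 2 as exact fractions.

p = 4/7, q = 1/4

Each player's mixing probability is pinned down by making the *other* player indifferent.
Country 2 indifferent between Aggressive and Moderate: p·5 + (1−p)·9 = p·8 + (1−p)·5 ⟹ 9 + (-4)p = 5 + 3p ⟹ p = 4/7.
Country 1 indifferent between Aggressive and Moderate: q·5 + (1−q)·2 = q·2 + (1−q)·3 ⟹ 2 + 3q = 3 + (-1)q ⟹ q = 1/4.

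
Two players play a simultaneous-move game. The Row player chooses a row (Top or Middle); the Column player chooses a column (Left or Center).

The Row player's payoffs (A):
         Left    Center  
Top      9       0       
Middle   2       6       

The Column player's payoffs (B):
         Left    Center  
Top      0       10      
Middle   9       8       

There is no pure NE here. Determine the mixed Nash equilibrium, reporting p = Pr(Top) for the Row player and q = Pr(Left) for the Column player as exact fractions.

p = 1/11, q = 6/13

In a mixed NE each player is indifferent between their pure strategies, so the opponent's mix sets the indifference.
The Column player indifferent between Left and Center: p·0 + (1−p)·9 = p·10 + (1−p)·8 ⟹ 9 + (-9)p = 8 + 2p ⟹ p = 1/11.
The Row player indifferent between Top and Middle: q·9 + (1−q)·0 = q·2 + (1−q)·6 ⟹ 0 + 9q = 6 + (-4)q ⟹ q = 6/13.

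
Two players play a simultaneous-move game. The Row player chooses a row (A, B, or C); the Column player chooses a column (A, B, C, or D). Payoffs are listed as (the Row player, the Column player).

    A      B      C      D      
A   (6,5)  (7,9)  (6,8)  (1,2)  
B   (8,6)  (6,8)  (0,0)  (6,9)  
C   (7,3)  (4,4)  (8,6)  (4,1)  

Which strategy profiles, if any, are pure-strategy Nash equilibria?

(A, B), (B, D), and (C, C)

A profile is a Nash equilibrium when each player is best-responding to the other.
The Row player's best responses — vs A: B (payoff 8); vs B: A (payoff 7); vs C: C (payoff 8); vs D: B (payoff 6).
The Column player's best responses — vs A: B (payoff 9); vs B: D (payoff 9); vs C: C (payoff 6).
Mutual best responses occur at (A, B), (B, D), and (C, C); at each, neither player gains by switching.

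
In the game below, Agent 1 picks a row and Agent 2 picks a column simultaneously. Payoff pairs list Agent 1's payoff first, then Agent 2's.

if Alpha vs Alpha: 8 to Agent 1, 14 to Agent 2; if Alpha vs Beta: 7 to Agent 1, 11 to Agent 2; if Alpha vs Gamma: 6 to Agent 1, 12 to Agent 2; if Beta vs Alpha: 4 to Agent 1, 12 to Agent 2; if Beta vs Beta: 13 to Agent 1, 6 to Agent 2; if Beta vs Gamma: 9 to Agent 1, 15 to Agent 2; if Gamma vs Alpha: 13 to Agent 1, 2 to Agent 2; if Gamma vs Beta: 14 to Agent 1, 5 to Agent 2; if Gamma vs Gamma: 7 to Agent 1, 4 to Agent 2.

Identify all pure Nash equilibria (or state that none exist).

(Beta, Gamma) and (Gamma, Beta)

Check mutual best responses: a cell is a NE iff neither player can gain by unilaterally deviating.
Agent 1's best responses — vs Alpha: Gamma (payoff 13); vs Beta: Gamma (payoff 14); vs Gamma: Beta (payoff 9).
Agent 2's best responses — vs Alpha: Alpha (payoff 14); vs Beta: Gamma (payoff 15); vs Gamma: Beta (payoff 5).
Mutual best responses occur at (Beta, Gamma) and (Gamma, Beta); at each, neither player gains by switching.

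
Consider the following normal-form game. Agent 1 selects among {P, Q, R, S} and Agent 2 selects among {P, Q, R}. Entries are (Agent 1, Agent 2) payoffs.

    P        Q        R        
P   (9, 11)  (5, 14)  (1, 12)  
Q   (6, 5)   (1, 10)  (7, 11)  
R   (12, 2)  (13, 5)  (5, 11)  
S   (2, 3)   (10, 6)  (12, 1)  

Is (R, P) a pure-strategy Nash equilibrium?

Holding Agent 2 at P: Agent 1 gets 12 from R, versus 9 from P, 6 from Q, 2 from S. No profitable deviation for Agent 1.
Holding Agent 1 at R: Agent 2 gets 2 from P but could get 11 by switching to R. Agent 2 has a profitable deviation.

No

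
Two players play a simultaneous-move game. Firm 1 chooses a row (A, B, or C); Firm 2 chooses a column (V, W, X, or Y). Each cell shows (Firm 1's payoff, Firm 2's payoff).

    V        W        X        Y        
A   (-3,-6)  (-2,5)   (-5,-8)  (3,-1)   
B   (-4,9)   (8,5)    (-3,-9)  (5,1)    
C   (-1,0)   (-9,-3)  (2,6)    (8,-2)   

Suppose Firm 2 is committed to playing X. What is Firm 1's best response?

C

With Firm 2 fixed at X, Firm 1's payoffs are: A → -5, B → -3, C → 2.
The maximum is 2, achieved by C.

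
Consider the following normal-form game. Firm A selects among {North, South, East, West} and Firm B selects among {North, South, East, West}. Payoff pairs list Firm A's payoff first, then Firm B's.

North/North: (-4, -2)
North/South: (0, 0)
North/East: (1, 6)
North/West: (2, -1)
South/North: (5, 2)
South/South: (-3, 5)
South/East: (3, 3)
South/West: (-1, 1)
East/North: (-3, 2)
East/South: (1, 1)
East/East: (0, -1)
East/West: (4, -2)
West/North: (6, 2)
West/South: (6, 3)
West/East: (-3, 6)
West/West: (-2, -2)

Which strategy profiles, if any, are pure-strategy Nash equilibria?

None

Check mutual best responses: a cell is a NE iff neither player can gain by unilaterally deviating.
Firm A's best responses — vs North: West (payoff 6); vs South: West (payoff 6); vs East: South (payoff 3); vs West: East (payoff 4).
Firm B's best responses — vs North: East (payoff 6); vs South: South (payoff 5); vs East: North (payoff 2); vs West: East (payoff 6).
No cell has both players best-responding. For instance, Firm A's best reply to East is South, but against South Firm B prefers South over East.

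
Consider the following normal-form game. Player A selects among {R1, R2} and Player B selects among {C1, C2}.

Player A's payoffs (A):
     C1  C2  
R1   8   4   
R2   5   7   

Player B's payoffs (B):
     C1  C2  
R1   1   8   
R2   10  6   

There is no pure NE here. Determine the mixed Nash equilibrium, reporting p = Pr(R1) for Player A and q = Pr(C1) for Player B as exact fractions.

p = 4/11, q = 1/2

Each player's mixing probability is pinned down by making the *other* player indifferent.
Player B indifferent between C1 and C2: p·1 + (1−p)·10 = p·8 + (1−p)·6 ⟹ 10 + (-9)p = 6 + 2p ⟹ p = 4/11.
Player A indifferent between R1 and R2: q·8 + (1−q)·4 = q·5 + (1−q)·7 ⟹ 4 + 4q = 7 + (-2)q ⟹ q = 1/2.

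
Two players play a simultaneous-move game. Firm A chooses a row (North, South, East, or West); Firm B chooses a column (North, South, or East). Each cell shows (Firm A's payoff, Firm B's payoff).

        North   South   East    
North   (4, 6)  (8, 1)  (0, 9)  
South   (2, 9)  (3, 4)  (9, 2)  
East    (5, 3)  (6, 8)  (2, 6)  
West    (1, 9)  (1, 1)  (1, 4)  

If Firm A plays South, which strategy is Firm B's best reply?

With Firm A fixed at South, Firm B's payoffs are: North → 9, South → 4, East → 2.
The maximum is 9, achieved by North.

North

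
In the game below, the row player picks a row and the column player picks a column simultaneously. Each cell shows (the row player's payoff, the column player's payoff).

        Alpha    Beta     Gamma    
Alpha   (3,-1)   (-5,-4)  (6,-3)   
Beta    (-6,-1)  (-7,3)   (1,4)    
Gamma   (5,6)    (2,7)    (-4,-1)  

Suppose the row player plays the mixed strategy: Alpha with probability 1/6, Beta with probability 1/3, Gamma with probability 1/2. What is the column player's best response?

Beta

Compute the column player's expected payoff from each pure strategy against the given mix.
Alpha: (1/6)·(-1) + (1/3)·(-1) + (1/2)·6 = 5/2
Beta: (1/6)·(-4) + (1/3)·3 + (1/2)·7 = 23/6
Gamma: (1/6)·(-3) + (1/3)·4 + (1/2)·(-1) = 1/3
Highest expected payoff is 23/6, from Beta.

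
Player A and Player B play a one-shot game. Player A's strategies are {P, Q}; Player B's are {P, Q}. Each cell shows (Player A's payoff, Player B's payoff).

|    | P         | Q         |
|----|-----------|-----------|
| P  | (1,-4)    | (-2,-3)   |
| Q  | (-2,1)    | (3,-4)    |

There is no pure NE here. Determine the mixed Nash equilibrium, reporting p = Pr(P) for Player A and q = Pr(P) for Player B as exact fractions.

p = 5/6, q = 5/8

Each player's mixing probability is pinned down by making the *other* player indifferent.
Player B indifferent between P and Q: p·(-4) + (1−p)·1 = p·(-3) + (1−p)·(-4) ⟹ 1 + (-5)p = (-4) + 1p ⟹ p = 5/6.
Player A indifferent between P and Q: q·1 + (1−q)·(-2) = q·(-2) + (1−q)·3 ⟹ (-2) + 3q = 3 + (-5)q ⟹ q = 5/8.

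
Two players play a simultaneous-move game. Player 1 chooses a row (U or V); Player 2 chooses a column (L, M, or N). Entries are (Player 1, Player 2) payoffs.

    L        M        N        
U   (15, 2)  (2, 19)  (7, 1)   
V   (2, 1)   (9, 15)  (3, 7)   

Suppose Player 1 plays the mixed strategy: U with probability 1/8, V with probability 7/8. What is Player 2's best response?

Compute Player 2's expected payoff from each pure strategy against the given mix.
L: (1/8)·2 + (7/8)·1 = 9/8
M: (1/8)·19 + (7/8)·15 = 31/2
N: (1/8)·1 + (7/8)·7 = 25/4
Highest expected payoff is 31/2, from M.

M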